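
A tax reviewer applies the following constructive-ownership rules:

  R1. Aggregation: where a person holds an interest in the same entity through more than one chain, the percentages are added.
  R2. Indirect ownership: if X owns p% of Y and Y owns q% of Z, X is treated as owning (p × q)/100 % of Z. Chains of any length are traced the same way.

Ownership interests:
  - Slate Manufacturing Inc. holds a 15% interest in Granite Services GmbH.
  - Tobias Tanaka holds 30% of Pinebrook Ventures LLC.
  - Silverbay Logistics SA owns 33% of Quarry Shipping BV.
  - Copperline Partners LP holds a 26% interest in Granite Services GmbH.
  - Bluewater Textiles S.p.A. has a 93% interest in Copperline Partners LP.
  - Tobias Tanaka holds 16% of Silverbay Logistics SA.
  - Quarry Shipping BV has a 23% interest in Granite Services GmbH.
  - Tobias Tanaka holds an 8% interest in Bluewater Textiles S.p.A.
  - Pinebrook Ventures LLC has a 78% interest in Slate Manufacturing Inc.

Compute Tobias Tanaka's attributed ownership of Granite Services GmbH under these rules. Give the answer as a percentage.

Chain via Silverbay Logistics SA → Quarry Shipping BV (R2): 16% × 33% × 23% = 1.2144% of Granite Services GmbH.
Chain via Pinebrook Ventures LLC → Slate Manufacturing Inc. (R2): 30% × 78% × 15% = 3.51% of Granite Services GmbH.
Chain via Bluewater Textiles S.p.A. → Copperline Partners LP (R2): 8% × 93% × 26% = 1.9344% of Granite Services GmbH.
Aggregating (R1): 1.2144% + 3.51% + 1.9344% = 6.6588%.

6.6588%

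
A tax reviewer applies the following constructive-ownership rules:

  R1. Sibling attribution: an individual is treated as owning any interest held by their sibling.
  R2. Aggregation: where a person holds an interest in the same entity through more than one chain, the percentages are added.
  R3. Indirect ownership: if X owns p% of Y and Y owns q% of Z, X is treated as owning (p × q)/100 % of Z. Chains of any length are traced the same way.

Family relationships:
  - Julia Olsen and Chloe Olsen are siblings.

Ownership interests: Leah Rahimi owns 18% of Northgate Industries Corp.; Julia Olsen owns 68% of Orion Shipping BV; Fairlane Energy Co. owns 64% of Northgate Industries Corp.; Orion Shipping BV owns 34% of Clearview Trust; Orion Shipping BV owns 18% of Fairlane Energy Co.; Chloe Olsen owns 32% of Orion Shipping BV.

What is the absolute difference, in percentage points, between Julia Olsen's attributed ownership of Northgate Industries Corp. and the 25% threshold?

13.48

By sibling attribution (R1), Julia Olsen is treated as also owning Chloe Olsen's interest in Orion Shipping BV, giving 68% + 32% = 100%.
Chain via Orion Shipping BV → Fairlane Energy Co. (R3): 100% × 18% × 64% = 11.52% of Northgate Industries Corp.
11.52% falls short of the 25% threshold by 13.48 percentage points.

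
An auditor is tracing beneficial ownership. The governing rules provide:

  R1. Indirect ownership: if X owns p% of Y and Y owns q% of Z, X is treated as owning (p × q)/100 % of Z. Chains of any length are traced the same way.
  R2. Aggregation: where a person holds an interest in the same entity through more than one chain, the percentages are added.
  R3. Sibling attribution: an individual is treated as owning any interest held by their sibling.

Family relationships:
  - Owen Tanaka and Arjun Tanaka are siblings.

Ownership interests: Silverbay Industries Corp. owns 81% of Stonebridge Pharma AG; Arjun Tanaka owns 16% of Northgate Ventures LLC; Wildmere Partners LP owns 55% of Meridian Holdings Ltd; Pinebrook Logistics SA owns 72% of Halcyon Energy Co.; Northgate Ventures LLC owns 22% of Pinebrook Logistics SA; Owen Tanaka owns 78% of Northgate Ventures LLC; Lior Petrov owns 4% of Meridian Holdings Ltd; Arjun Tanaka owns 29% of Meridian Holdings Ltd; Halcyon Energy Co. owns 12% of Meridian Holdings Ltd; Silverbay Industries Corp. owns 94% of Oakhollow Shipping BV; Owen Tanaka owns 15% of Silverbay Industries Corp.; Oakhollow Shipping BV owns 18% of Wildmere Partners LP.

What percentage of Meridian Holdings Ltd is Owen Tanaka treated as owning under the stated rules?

By sibling attribution (R3), Owen Tanaka is treated as also owning Arjun Tanaka's interest in Northgate Ventures LLC, giving 78% + 16% = 94%.
By sibling attribution (R3), Owen Tanaka is treated as owning Arjun Tanaka's 29% interest in Meridian Holdings Ltd.
Chain via Silverbay Industries Corp. → Oakhollow Shipping BV → Wildmere Partners LP (R1): 15% × 94% × 18% × 55% = 1.3959% of Meridian Holdings Ltd.
Chain via Northgate Ventures LLC → Pinebrook Logistics SA → Halcyon Energy Co. (R1): 94% × 22% × 72% × 12% = 1.786752% of Meridian Holdings Ltd.
Direct interest in Meridian Holdings Ltd: 29%.
Aggregating (R2): 1.3959% + 1.786752% + 29% = 32.182652%.

32.182652%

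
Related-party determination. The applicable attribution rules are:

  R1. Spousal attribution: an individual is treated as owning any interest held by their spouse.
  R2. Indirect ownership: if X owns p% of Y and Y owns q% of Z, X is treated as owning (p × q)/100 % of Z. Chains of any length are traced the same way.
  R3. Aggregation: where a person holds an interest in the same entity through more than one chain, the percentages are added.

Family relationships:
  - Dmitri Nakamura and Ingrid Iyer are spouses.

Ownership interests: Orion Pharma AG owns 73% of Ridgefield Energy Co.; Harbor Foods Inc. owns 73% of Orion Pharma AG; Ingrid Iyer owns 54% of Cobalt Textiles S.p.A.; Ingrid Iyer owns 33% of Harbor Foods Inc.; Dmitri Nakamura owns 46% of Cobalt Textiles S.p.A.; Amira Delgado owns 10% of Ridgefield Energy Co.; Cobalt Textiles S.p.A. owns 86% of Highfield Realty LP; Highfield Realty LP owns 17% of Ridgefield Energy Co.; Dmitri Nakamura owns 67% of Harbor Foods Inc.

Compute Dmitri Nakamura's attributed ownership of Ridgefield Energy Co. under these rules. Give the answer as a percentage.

67.91%

By spousal attribution (R1), Dmitri Nakamura is treated as also owning Ingrid Iyer's interest in Cobalt Textiles S.p.A, giving 46% + 54% = 100%.
By spousal attribution (R1), Dmitri Nakamura is treated as also owning Ingrid Iyer's interest in Harbor Foods Inc, giving 67% + 33% = 100%.
Chain via Cobalt Textiles S.p.A. → Highfield Realty LP (R2): 100% × 86% × 17% = 14.62% of Ridgefield Energy Co.
Chain via Harbor Foods Inc. → Orion Pharma AG (R2): 100% × 73% × 73% = 53.29% of Ridgefield Energy Co.
Aggregating (R3): 14.62% + 53.29% = 67.91%.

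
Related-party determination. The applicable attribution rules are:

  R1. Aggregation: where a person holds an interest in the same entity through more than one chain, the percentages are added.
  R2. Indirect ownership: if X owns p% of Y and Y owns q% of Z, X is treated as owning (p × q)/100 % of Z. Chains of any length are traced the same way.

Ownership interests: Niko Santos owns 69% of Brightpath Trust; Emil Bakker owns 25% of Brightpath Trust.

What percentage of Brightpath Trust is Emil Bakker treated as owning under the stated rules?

Direct interest in Brightpath Trust: 25%.

25%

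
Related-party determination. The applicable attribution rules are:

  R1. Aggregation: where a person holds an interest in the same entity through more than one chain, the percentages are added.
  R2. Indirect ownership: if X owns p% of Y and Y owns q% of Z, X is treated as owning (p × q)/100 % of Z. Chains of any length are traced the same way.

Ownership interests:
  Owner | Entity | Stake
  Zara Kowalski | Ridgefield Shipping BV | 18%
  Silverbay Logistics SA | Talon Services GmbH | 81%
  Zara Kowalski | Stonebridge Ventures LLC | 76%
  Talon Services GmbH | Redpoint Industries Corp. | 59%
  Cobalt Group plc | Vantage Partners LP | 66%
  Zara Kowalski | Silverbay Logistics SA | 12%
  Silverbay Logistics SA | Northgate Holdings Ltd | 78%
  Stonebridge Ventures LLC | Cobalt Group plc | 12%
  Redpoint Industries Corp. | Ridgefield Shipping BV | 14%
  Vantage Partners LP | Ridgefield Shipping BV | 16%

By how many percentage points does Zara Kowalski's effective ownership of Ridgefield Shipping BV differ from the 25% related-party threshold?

Chain via Stonebridge Ventures LLC → Cobalt Group plc → Vantage Partners LP (R2): 76% × 12% × 66% × 16% = 0.963072% of Ridgefield Shipping BV.
Chain via Silverbay Logistics SA → Talon Services GmbH → Redpoint Industries Corp. (R2): 12% × 81% × 59% × 14% = 0.802872% of Ridgefield Shipping BV.
Direct interest in Ridgefield Shipping BV: 18%.
Aggregating (R1): 0.963072% + 0.802872% + 18% = 19.765944%.
19.765944% falls short of the 25% threshold by 5.234056 percentage points.

5.234056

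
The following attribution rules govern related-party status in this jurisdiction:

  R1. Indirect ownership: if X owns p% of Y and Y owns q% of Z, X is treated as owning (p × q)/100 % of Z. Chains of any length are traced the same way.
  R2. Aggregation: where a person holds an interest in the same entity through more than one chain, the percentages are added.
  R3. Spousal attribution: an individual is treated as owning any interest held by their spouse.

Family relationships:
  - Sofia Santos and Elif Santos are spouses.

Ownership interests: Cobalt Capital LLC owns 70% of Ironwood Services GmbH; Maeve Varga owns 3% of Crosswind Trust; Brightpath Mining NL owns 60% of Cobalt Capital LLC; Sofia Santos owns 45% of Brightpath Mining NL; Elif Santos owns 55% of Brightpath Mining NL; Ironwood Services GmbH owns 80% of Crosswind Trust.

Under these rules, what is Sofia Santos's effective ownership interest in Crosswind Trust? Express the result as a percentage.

33.6%

By spousal attribution (R3), Sofia Santos is treated as also owning Elif Santos's interest in Brightpath Mining NL, giving 45% + 55% = 100%.
Chain via Brightpath Mining NL → Cobalt Capital LLC → Ironwood Services GmbH (R1): 100% × 60% × 70% × 80% = 33.6% of Crosswind Trust.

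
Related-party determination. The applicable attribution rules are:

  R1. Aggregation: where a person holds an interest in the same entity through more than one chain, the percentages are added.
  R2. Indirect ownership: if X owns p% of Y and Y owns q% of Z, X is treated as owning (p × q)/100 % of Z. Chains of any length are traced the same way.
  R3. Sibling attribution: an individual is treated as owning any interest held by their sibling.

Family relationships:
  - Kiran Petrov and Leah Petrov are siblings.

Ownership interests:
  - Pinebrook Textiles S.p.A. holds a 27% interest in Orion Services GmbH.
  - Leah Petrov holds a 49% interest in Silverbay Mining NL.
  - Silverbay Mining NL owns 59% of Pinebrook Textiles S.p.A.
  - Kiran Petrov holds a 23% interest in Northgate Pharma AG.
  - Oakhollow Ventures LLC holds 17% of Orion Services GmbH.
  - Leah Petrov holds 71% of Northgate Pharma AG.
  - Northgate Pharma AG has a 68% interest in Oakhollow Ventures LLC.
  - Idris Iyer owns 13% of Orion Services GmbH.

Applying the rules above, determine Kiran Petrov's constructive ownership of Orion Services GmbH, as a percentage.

By sibling attribution (R3), Kiran Petrov is treated as also owning Leah Petrov's interest in Northgate Pharma AG, giving 23% + 71% = 94%.
By sibling attribution (R3), Kiran Petrov is treated as owning Leah Petrov's 49% interest in Silverbay Mining NL.
Chain via Northgate Pharma AG → Oakhollow Ventures LLC (R2): 94% × 68% × 17% = 10.8664% of Orion Services GmbH.
Chain via Silverbay Mining NL → Pinebrook Textiles S.p.A. (R2): 49% × 59% × 27% = 7.8057% of Orion Services GmbH.
Aggregating (R1): 10.8664% + 7.8057% = 18.6721%.

18.6721%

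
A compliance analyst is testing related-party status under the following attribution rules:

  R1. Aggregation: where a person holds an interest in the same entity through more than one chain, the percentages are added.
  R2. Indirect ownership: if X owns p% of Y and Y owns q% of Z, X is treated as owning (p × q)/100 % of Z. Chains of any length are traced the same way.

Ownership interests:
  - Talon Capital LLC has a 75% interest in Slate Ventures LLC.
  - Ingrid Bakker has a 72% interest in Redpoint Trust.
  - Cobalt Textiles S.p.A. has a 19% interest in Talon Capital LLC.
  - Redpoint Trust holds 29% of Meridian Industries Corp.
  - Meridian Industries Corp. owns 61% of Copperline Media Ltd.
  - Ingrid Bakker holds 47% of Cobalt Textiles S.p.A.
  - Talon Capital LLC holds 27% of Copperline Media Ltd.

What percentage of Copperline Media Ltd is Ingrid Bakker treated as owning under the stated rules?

Chain via Cobalt Textiles S.p.A. → Talon Capital LLC (R2): 47% × 19% × 27% = 2.4111% of Copperline Media Ltd.
Chain via Redpoint Trust → Meridian Industries Corp. (R2): 72% × 29% × 61% = 12.7368% of Copperline Media Ltd.
Aggregating (R1): 2.4111% + 12.7368% = 15.1479%.

15.1479%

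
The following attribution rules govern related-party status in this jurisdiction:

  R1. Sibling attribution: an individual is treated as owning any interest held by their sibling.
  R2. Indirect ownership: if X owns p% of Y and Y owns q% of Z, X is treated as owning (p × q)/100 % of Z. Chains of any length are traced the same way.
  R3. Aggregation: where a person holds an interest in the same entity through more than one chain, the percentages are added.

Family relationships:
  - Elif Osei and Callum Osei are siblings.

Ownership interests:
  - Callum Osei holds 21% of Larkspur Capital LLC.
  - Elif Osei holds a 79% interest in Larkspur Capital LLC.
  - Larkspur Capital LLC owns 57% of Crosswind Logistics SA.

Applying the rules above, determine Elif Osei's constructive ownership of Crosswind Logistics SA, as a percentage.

57%

By sibling attribution (R1), Elif Osei is treated as also owning Callum Osei's interest in Larkspur Capital LLC, giving 79% + 21% = 100%.
Chain via Larkspur Capital LLC (R2): 100% × 57% = 57% of Crosswind Logistics SA.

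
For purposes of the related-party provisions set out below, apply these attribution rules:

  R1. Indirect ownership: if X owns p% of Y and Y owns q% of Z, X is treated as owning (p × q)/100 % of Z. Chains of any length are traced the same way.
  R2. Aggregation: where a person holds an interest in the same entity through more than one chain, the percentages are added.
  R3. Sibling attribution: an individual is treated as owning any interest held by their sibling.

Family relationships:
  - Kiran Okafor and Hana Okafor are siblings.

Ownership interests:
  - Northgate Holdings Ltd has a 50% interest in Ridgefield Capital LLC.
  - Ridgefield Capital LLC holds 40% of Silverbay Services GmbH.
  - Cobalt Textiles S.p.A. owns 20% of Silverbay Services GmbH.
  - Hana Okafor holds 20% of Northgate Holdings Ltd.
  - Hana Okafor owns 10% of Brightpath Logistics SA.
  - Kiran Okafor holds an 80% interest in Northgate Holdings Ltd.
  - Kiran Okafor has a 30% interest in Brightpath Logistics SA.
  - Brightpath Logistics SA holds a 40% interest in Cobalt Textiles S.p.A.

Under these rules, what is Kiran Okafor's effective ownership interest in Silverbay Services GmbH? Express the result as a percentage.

23.2%

By sibling attribution (R3), Kiran Okafor is treated as also owning Hana Okafor's interest in Northgate Holdings Ltd, giving 80% + 20% = 100%.
By sibling attribution (R3), Kiran Okafor is treated as also owning Hana Okafor's interest in Brightpath Logistics SA, giving 30% + 10% = 40%.
Chain via Northgate Holdings Ltd → Ridgefield Capital LLC (R1): 100% × 50% × 40% = 20% of Silverbay Services GmbH.
Chain via Brightpath Logistics SA → Cobalt Textiles S.p.A. (R1): 40% × 40% × 20% = 3.2% of Silverbay Services GmbH.
Aggregating (R2): 20% + 3.2% = 23.2%.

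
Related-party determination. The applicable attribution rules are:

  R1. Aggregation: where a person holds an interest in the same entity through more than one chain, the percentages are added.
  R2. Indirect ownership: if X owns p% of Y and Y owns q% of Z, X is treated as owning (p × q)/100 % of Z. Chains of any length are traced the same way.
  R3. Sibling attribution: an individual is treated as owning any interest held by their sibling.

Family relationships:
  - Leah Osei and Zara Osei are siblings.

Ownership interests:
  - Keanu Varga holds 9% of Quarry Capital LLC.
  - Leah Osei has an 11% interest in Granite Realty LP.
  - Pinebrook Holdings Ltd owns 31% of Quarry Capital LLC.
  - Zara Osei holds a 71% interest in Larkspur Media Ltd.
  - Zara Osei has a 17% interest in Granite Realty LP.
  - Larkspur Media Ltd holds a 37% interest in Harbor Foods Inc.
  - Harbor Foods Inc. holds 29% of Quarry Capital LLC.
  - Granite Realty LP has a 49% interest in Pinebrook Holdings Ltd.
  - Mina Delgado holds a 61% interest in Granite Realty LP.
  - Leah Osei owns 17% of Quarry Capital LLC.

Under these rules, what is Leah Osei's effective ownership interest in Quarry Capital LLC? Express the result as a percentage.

By sibling attribution (R3), Leah Osei is treated as also owning Zara Osei's interest in Granite Realty LP, giving 11% + 17% = 28%.
By sibling attribution (R3), Leah Osei is treated as owning Zara Osei's 71% interest in Larkspur Media Ltd.
Chain via Granite Realty LP → Pinebrook Holdings Ltd (R2): 28% × 49% × 31% = 4.2532% of Quarry Capital LLC.
Direct interest in Quarry Capital LLC: 17%.
Chain via Larkspur Media Ltd → Harbor Foods Inc. (R2): 71% × 37% × 29% = 7.6183% of Quarry Capital LLC.
Aggregating (R1): 4.2532% + 17% + 7.6183% = 28.8715%.

28.8715%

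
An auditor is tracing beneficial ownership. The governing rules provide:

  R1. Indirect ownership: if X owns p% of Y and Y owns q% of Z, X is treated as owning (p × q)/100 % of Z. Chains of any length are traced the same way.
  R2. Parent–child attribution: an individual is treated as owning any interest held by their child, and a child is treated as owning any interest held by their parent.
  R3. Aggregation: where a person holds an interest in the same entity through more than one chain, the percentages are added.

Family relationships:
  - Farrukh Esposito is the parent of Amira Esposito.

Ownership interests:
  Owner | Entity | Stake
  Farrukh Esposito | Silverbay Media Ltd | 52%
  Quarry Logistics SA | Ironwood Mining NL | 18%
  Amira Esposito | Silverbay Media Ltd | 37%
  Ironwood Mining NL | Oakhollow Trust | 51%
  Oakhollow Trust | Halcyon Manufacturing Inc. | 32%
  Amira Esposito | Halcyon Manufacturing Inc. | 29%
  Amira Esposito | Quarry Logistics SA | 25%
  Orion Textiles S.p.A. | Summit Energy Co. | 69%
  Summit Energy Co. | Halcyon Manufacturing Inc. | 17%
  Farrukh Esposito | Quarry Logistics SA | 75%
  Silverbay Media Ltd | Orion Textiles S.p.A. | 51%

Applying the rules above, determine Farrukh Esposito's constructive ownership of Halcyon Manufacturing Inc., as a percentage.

37.261847%

By parent–child attribution (R2), Farrukh Esposito is treated as also owning Amira Esposito's interest in Quarry Logistics SA, giving 75% + 25% = 100%.
By parent–child attribution (R2), Farrukh Esposito is treated as also owning Amira Esposito's interest in Silverbay Media Ltd, giving 52% + 37% = 89%.
By parent–child attribution (R2), Farrukh Esposito is treated as owning Amira Esposito's 29% interest in Halcyon Manufacturing Inc.
Chain via Quarry Logistics SA → Ironwood Mining NL → Oakhollow Trust (R1): 100% × 18% × 51% × 32% = 2.9376% of Halcyon Manufacturing Inc.
Chain via Silverbay Media Ltd → Orion Textiles S.p.A. → Summit Energy Co. (R1): 89% × 51% × 69% × 17% = 5.324247% of Halcyon Manufacturing Inc.
Direct interest in Halcyon Manufacturing Inc: 29%.
Aggregating (R3): 2.9376% + 5.324247% + 29% = 37.261847%.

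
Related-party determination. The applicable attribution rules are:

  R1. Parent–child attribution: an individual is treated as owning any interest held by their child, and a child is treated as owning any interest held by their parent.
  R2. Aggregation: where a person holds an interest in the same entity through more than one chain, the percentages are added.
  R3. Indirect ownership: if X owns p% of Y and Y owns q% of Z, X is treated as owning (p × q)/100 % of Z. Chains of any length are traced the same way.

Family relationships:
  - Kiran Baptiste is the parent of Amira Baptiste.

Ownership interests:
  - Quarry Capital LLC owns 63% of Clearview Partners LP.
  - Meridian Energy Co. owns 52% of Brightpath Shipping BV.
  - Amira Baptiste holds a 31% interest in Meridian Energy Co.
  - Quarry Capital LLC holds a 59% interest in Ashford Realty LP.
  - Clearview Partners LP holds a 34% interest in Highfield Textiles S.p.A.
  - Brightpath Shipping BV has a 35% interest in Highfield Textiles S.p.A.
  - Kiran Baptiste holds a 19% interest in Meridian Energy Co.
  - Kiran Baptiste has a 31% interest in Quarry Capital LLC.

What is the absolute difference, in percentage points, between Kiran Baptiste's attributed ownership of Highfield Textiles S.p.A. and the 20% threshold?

4.2598

By parent–child attribution (R1), Kiran Baptiste is treated as also owning Amira Baptiste's interest in Meridian Energy Co, giving 19% + 31% = 50%.
Chain via Quarry Capital LLC → Clearview Partners LP (R3): 31% × 63% × 34% = 6.6402% of Highfield Textiles S.p.A.
Chain via Meridian Energy Co. → Brightpath Shipping BV (R3): 50% × 52% × 35% = 9.1% of Highfield Textiles S.p.A.
Aggregating (R2): 6.6402% + 9.1% = 15.7402%.
15.7402% falls short of the 20% threshold by 4.2598 percentage points.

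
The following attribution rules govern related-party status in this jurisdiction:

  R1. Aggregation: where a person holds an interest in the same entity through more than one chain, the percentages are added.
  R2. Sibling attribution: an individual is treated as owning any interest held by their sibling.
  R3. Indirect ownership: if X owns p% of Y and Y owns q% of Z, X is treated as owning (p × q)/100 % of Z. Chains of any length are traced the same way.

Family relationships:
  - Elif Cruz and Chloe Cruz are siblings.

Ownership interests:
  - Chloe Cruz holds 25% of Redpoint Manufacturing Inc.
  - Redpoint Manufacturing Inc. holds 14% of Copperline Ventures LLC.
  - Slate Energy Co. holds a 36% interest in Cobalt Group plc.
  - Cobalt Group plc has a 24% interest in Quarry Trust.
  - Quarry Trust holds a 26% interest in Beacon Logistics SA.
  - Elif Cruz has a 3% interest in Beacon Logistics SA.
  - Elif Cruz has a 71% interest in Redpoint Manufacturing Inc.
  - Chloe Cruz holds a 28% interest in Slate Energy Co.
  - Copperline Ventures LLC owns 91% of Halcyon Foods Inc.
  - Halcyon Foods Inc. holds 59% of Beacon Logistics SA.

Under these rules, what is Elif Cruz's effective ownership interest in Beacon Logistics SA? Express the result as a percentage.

By sibling attribution (R2), Elif Cruz is treated as also owning Chloe Cruz's interest in Redpoint Manufacturing Inc, giving 71% + 25% = 96%.
By sibling attribution (R2), Elif Cruz is treated as owning Chloe Cruz's 28% interest in Slate Energy Co.
Chain via Redpoint Manufacturing Inc. → Copperline Ventures LLC → Halcyon Foods Inc. (R3): 96% × 14% × 91% × 59% = 7.215936% of Beacon Logistics SA.
Direct interest in Beacon Logistics SA: 3%.
Chain via Slate Energy Co. → Cobalt Group plc → Quarry Trust (R3): 28% × 36% × 24% × 26% = 0.628992% of Beacon Logistics SA.
Aggregating (R1): 7.215936% + 3% + 0.628992% = 10.844928%.

10.844928%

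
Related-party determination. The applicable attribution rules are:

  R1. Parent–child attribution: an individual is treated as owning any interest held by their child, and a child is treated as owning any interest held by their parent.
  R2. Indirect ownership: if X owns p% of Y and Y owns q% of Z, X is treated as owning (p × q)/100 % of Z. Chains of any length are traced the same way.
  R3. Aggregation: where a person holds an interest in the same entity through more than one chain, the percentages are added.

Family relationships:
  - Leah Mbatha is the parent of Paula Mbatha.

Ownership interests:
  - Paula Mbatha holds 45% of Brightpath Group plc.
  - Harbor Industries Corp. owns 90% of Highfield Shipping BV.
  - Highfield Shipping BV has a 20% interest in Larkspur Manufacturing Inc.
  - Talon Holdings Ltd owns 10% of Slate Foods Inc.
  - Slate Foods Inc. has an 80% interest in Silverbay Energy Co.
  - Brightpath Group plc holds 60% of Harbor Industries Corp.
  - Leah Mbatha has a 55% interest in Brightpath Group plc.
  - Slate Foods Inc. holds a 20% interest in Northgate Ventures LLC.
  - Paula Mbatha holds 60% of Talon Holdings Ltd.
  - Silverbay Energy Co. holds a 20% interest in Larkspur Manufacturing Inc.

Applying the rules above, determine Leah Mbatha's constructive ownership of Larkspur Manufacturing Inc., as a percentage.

By parent–child attribution (R1), Leah Mbatha is treated as also owning Paula Mbatha's interest in Brightpath Group plc, giving 55% + 45% = 100%.
By parent–child attribution (R1), Leah Mbatha is treated as owning Paula Mbatha's 60% interest in Talon Holdings Ltd.
Chain via Brightpath Group plc → Harbor Industries Corp. → Highfield Shipping BV (R2): 100% × 60% × 90% × 20% = 10.8% of Larkspur Manufacturing Inc.
Chain via Talon Holdings Ltd → Slate Foods Inc. → Silverbay Energy Co. (R2): 60% × 10% × 80% × 20% = 0.96% of Larkspur Manufacturing Inc.
Aggregating (R3): 10.8% + 0.96% = 11.76%.

11.76%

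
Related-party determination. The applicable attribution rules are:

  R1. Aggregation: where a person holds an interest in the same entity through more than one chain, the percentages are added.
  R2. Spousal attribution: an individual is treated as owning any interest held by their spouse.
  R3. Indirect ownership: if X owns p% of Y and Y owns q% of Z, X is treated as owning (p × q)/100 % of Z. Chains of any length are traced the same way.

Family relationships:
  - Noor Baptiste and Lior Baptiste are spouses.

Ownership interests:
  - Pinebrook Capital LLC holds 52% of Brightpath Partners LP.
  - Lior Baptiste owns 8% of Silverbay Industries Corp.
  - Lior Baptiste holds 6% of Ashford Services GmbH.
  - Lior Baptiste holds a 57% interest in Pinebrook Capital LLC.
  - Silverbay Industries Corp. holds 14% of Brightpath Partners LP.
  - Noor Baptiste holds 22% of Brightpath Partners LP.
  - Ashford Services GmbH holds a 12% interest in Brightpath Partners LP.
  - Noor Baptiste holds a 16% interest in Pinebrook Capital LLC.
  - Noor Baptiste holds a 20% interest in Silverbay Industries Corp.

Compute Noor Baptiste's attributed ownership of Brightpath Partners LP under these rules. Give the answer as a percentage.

By spousal attribution (R2), Noor Baptiste is treated as also owning Lior Baptiste's interest in Silverbay Industries Corp, giving 20% + 8% = 28%.
By spousal attribution (R2), Noor Baptiste is treated as also owning Lior Baptiste's interest in Pinebrook Capital LLC, giving 16% + 57% = 73%.
By spousal attribution (R2), Noor Baptiste is treated as owning Lior Baptiste's 6% interest in Ashford Services GmbH.
Chain via Silverbay Industries Corp. (R3): 28% × 14% = 3.92% of Brightpath Partners LP.
Chain via Pinebrook Capital LLC (R3): 73% × 52% = 37.96% of Brightpath Partners LP.
Direct interest in Brightpath Partners LP: 22%.
Chain via Ashford Services GmbH (R3): 6% × 12% = 0.72% of Brightpath Partners LP.
Aggregating (R1): 3.92% + 37.96% + 22% + 0.72% = 64.6%.

64.6%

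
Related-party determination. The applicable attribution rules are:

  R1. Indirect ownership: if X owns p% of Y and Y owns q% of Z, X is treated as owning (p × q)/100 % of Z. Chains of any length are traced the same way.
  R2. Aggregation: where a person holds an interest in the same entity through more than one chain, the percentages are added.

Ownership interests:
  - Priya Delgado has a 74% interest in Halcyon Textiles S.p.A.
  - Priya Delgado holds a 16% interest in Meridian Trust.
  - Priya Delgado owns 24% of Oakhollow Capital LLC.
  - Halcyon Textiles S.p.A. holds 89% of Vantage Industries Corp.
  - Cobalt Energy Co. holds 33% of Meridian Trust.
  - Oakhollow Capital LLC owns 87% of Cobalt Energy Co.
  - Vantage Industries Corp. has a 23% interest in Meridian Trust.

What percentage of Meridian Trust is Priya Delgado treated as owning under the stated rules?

Chain via Halcyon Textiles S.p.A. → Vantage Industries Corp. (R1): 74% × 89% × 23% = 15.1478% of Meridian Trust.
Chain via Oakhollow Capital LLC → Cobalt Energy Co. (R1): 24% × 87% × 33% = 6.8904% of Meridian Trust.
Direct interest in Meridian Trust: 16%.
Aggregating (R2): 15.1478% + 6.8904% + 16% = 38.0382%.

38.0382%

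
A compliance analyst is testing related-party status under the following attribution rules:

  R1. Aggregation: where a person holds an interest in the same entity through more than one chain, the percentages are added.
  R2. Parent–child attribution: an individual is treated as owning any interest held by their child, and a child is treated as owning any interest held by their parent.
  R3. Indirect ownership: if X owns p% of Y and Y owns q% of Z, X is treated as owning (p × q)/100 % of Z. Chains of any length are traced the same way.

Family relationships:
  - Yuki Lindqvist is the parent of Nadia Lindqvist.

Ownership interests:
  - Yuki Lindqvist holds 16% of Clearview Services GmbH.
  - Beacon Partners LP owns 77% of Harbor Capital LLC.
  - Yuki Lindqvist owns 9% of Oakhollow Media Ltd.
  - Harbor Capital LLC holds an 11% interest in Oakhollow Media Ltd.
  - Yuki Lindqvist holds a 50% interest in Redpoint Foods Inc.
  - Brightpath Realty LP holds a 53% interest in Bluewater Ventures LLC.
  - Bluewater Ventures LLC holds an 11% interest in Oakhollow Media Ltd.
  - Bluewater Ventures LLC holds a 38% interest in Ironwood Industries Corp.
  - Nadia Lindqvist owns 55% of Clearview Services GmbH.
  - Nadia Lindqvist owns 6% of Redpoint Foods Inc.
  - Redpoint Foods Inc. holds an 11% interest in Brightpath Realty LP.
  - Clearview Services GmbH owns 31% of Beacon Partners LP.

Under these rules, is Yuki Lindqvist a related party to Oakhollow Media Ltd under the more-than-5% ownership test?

Yes

By parent–child attribution (R2), Yuki Lindqvist is treated as also owning Nadia Lindqvist's interest in Redpoint Foods Inc, giving 50% + 6% = 56%.
By parent–child attribution (R2), Yuki Lindqvist is treated as also owning Nadia Lindqvist's interest in Clearview Services GmbH, giving 16% + 55% = 71%.
Chain via Redpoint Foods Inc. → Brightpath Realty LP → Bluewater Ventures LLC (R3): 56% × 11% × 53% × 11% = 0.359128% of Oakhollow Media Ltd.
Chain via Clearview Services GmbH → Beacon Partners LP → Harbor Capital LLC (R3): 71% × 31% × 77% × 11% = 1.864247% of Oakhollow Media Ltd.
Direct interest in Oakhollow Media Ltd: 9%.
Aggregating (R1): 0.359128% + 1.864247% + 9% = 11.223375%.
11.223375% exceeds the 5% threshold, so Yuki is a related party to Oakhollow Media Ltd.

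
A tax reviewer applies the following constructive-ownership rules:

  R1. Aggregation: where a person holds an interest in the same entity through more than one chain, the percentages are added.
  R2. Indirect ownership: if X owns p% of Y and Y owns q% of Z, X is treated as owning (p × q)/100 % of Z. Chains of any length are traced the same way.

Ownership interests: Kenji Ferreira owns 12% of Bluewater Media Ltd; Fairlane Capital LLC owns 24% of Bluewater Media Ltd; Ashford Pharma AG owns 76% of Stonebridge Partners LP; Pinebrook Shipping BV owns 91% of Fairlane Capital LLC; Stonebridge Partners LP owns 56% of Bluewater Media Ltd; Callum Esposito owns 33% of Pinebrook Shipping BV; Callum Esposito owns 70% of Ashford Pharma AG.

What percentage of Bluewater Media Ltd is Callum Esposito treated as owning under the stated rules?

36.9992%

Chain via Pinebrook Shipping BV → Fairlane Capital LLC (R2): 33% × 91% × 24% = 7.2072% of Bluewater Media Ltd.
Chain via Ashford Pharma AG → Stonebridge Partners LP (R2): 70% × 76% × 56% = 29.792% of Bluewater Media Ltd.
Aggregating (R1): 7.2072% + 29.792% = 36.9992%.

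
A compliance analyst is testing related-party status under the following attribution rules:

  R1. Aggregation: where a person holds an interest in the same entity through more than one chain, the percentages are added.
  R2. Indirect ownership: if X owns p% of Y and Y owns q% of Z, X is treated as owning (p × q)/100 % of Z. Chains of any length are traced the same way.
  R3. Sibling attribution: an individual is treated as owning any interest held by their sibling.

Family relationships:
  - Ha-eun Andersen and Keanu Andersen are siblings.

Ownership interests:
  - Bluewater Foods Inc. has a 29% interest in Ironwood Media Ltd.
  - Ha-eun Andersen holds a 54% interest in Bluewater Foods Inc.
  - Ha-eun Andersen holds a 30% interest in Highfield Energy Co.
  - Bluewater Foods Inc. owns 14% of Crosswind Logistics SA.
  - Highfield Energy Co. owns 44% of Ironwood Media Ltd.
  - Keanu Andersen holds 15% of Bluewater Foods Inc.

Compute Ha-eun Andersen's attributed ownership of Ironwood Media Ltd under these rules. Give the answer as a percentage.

By sibling attribution (R3), Ha-eun Andersen is treated as also owning Keanu Andersen's interest in Bluewater Foods Inc, giving 54% + 15% = 69%.
Chain via Bluewater Foods Inc. (R2): 69% × 29% = 20.01% of Ironwood Media Ltd.
Chain via Highfield Energy Co. (R2): 30% × 44% = 13.2% of Ironwood Media Ltd.
Aggregating (R1): 20.01% + 13.2% = 33.21%.

33.21%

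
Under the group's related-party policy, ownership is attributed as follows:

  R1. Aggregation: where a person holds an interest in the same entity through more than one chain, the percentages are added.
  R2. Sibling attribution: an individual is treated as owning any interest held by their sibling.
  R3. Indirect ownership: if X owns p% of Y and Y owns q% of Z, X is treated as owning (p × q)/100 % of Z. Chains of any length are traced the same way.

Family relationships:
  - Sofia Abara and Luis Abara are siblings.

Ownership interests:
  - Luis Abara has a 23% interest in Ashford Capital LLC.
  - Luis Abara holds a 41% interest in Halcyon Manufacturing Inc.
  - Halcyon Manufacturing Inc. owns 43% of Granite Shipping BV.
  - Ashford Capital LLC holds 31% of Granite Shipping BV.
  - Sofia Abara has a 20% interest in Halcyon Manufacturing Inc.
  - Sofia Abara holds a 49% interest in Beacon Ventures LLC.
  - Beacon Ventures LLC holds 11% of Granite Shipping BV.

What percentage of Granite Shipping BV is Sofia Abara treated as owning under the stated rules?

By sibling attribution (R2), Sofia Abara is treated as also owning Luis Abara's interest in Halcyon Manufacturing Inc, giving 20% + 41% = 61%.
By sibling attribution (R2), Sofia Abara is treated as owning Luis Abara's 23% interest in Ashford Capital LLC.
Chain via Halcyon Manufacturing Inc. (R3): 61% × 43% = 26.23% of Granite Shipping BV.
Chain via Beacon Ventures LLC (R3): 49% × 11% = 5.39% of Granite Shipping BV.
Chain via Ashford Capital LLC (R3): 23% × 31% = 7.13% of Granite Shipping BV.
Aggregating (R1): 26.23% + 5.39% + 7.13% = 38.75%.

38.75%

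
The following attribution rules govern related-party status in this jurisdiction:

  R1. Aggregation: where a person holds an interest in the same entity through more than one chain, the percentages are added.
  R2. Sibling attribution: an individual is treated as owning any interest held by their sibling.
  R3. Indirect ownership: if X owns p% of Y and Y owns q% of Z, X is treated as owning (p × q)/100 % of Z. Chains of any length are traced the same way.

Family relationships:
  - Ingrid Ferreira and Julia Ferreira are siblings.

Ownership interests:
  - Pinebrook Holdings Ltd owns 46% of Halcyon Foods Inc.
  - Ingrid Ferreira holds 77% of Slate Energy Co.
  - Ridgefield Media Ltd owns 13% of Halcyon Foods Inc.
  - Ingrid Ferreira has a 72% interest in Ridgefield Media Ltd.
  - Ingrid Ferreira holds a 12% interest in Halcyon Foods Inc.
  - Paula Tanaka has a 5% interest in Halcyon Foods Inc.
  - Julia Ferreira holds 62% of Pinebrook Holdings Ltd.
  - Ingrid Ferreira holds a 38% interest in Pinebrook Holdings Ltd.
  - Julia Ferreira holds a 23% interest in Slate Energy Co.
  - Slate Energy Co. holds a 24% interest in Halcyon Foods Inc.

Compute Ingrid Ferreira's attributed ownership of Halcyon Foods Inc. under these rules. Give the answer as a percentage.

By sibling attribution (R2), Ingrid Ferreira is treated as also owning Julia Ferreira's interest in Pinebrook Holdings Ltd, giving 38% + 62% = 100%.
By sibling attribution (R2), Ingrid Ferreira is treated as also owning Julia Ferreira's interest in Slate Energy Co, giving 77% + 23% = 100%.
Chain via Pinebrook Holdings Ltd (R3): 100% × 46% = 46% of Halcyon Foods Inc.
Chain via Slate Energy Co. (R3): 100% × 24% = 24% of Halcyon Foods Inc.
Chain via Ridgefield Media Ltd (R3): 72% × 13% = 9.36% of Halcyon Foods Inc.
Direct interest in Halcyon Foods Inc: 12%.
Aggregating (R1): 46% + 24% + 9.36% + 12% = 91.36%.

91.36%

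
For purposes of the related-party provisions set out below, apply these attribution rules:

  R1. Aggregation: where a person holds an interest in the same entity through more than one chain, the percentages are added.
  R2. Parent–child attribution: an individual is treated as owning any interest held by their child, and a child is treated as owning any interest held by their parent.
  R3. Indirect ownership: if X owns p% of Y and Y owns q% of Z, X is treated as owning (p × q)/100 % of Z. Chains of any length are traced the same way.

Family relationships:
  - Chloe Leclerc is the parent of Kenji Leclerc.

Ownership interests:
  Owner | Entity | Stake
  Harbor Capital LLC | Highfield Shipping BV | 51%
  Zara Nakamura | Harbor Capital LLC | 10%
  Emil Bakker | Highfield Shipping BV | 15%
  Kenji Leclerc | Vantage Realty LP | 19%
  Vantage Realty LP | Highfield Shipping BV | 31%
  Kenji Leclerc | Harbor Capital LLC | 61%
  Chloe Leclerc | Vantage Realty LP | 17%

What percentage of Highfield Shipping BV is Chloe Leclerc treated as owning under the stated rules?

By parent–child attribution (R2), Chloe Leclerc is treated as also owning Kenji Leclerc's interest in Vantage Realty LP, giving 17% + 19% = 36%.
By parent–child attribution (R2), Chloe Leclerc is treated as owning Kenji Leclerc's 61% interest in Harbor Capital LLC.
Chain via Vantage Realty LP (R3): 36% × 31% = 11.16% of Highfield Shipping BV.
Chain via Harbor Capital LLC (R3): 61% × 51% = 31.11% of Highfield Shipping BV.
Aggregating (R1): 11.16% + 31.11% = 42.27%.

42.27%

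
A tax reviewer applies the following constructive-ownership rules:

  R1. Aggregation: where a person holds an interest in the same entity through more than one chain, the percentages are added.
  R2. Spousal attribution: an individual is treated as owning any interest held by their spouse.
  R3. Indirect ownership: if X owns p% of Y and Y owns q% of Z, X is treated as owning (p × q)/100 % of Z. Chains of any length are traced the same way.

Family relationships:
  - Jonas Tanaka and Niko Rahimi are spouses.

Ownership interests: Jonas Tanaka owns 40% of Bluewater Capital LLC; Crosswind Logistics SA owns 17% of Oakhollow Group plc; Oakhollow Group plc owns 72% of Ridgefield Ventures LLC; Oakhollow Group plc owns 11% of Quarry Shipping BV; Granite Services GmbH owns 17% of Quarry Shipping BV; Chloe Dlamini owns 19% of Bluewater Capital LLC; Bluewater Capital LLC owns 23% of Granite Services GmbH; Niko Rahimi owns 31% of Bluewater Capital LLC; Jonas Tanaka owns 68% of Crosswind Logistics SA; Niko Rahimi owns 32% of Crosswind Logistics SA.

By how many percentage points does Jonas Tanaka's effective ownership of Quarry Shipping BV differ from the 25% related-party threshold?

By spousal attribution (R2), Jonas Tanaka is treated as also owning Niko Rahimi's interest in Bluewater Capital LLC, giving 40% + 31% = 71%.
By spousal attribution (R2), Jonas Tanaka is treated as also owning Niko Rahimi's interest in Crosswind Logistics SA, giving 68% + 32% = 100%.
Chain via Bluewater Capital LLC → Granite Services GmbH (R3): 71% × 23% × 17% = 2.7761% of Quarry Shipping BV.
Chain via Crosswind Logistics SA → Oakhollow Group plc (R3): 100% × 17% × 11% = 1.87% of Quarry Shipping BV.
Aggregating (R1): 2.7761% + 1.87% = 4.6461%.
4.6461% falls short of the 25% threshold by 20.3539 percentage points.

20.3539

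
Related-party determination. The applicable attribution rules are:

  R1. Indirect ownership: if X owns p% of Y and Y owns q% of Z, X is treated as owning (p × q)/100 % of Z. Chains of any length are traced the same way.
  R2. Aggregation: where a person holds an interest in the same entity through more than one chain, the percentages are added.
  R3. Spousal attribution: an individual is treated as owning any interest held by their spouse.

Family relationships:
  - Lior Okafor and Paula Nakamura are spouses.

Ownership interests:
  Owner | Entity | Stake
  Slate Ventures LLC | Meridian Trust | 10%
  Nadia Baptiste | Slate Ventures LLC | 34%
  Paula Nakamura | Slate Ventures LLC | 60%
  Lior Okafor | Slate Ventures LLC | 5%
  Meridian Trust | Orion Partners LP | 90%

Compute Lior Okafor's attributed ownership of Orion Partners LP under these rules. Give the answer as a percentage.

By spousal attribution (R3), Lior Okafor is treated as also owning Paula Nakamura's interest in Slate Ventures LLC, giving 5% + 60% = 65%.
Chain via Slate Ventures LLC → Meridian Trust (R1): 65% × 10% × 90% = 5.85% of Orion Partners LP.

5.85%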